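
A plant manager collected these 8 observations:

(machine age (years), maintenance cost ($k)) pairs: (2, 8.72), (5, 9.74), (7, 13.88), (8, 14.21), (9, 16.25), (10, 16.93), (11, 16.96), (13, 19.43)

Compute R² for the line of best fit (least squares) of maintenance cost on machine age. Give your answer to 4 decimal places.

n = 8, Σx = 65, Σy = 116.12, Σxy = 1031.68, Σx² = 613, Σy² = 1781.3384
Sxx = Σx² − (Σx)²/n = 613 − 528.125 = 84.875
Sxy = Σxy − (Σx)(Σy)/n = 1031.68 − 943.475 = 88.205
Syy = Σy² − (Σy)²/n = 1781.3384 − 1685.4818 = 95.8566
R² = Sxy²/(Sxx·Syy) = (88.205)²/(84.875·95.8566) = 0.956279

0.9563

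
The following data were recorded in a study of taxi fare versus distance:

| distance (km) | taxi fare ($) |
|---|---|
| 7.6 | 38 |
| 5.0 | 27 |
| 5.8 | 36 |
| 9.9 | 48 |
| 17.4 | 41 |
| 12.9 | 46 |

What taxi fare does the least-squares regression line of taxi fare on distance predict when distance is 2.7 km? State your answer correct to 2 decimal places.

n = 6, Σx = 58.6, Σy = 236, Σxy = 2414.6, Σx² = 683.58
Sxx = Σx² − (Σx)²/n = 683.58 − 572.326667 = 111.253333
Sxy = Σxy − (Σx)(Σy)/n = 2414.6 − 2304.933333 = 109.666667
b = Sxy/Sxx = 109.666667/111.253333 = 0.985738
a = ȳ − b·x̄ = 39.333333 − 0.985738·9.766667 = 29.705956
ŷ(2.7) = a + b·2.7 = 29.705956 + 0.985738·2.7 = 32.367450

32.37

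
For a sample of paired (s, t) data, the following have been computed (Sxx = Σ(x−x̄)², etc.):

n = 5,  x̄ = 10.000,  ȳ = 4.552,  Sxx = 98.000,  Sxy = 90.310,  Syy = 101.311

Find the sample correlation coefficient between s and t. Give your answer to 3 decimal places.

0.906

r = Sxy/√(Sxx·Syy) = 90.31/√(9928.478) = 90.31/99.641748 = 0.906347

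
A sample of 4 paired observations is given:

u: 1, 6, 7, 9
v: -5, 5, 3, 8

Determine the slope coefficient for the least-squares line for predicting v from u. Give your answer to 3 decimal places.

n = 4, Σx = 23, Σy = 11, Σxy = 118, Σx² = 167
Sxx = Σx² − (Σx)²/n = 167 − 132.25 = 34.75
Sxy = Σxy − (Σx)(Σy)/n = 118 − 63.25 = 54.75
b = Sxy/Sxx = 54.75/34.75 = 1.575540

1.576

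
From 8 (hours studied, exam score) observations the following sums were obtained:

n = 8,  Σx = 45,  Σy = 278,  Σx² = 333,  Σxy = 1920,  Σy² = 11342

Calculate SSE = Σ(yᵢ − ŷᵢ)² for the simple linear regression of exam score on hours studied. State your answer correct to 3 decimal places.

92.592

Sxx = Σx² − (Σx)²/n = 333 − 253.125 = 79.875
Sxy = Σxy − (Σx)(Σy)/n = 1920 − 1563.75 = 356.25
Syy = Σy² − (Σy)²/n = 11342 − 9660.5 = 1681.5
b = Sxy/Sxx = 356.25/79.875 = 4.460094
SSE = Syy − b·Sxy = 1681.5 − 4.460094·356.25 = 92.591549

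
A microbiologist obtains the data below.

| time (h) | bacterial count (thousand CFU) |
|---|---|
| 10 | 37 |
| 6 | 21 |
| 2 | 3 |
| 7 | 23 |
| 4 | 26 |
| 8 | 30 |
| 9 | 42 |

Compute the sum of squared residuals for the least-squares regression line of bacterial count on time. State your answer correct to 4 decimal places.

207.3563

n = 7, Σx = 46, Σy = 182, Σxy = 1385, Σx² = 350, Σy² = 5688
Sxx = Σx² − (Σx)²/n = 350 − 302.285714 = 47.714286
Sxy = Σxy − (Σx)(Σy)/n = 1385 − 1196 = 189
Syy = Σy² − (Σy)²/n = 5688 − 4732 = 956
b = Sxy/Sxx = 189/47.714286 = 3.961078
SSE = Syy − b·Sxy = 956 − 3.961078·189 = 207.356287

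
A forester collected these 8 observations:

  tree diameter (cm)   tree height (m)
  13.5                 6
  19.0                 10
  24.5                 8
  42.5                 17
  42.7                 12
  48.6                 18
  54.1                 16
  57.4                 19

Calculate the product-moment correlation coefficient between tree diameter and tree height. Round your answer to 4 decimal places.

0.9213

n = 8, Σx = 302.3, Σy = 106, Σxy = 4532.9, Σx² = 13356.57, Σy² = 1574
Sxx = Σx² − (Σx)²/n = 13356.57 − 11423.16125 = 1933.40875
Sxy = Σxy − (Σx)(Σy)/n = 4532.9 − 4005.475 = 527.425
Syy = Σy² − (Σy)²/n = 1574 − 1404.5 = 169.5
r = Sxy/√(Sxx·Syy) = 527.425/√(327712.783125) = 527.425/572.462036 = 0.921327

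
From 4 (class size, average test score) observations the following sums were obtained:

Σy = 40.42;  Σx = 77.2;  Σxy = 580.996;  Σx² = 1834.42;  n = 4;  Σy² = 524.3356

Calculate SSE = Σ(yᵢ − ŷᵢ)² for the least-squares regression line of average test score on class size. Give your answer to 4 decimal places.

Sxx = Σx² − (Σx)²/n = 1834.42 − 1489.96 = 344.46
Sxy = Σxy − (Σx)(Σy)/n = 580.996 − 780.106 = -199.11
Syy = Σy² − (Σy)²/n = 524.3356 − 408.4441 = 115.8915
b = Sxy/Sxx = -199.11/344.46 = -0.578035
SSE = Syy − b·Sxy = 115.8915 − (-0.578035)·(-199.11) = 0.798914

0.7989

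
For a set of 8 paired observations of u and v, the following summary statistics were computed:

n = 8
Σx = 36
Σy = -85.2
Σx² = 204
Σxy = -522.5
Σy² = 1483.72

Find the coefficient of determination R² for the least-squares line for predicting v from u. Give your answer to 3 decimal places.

0.799

Sxx = Σx² − (Σx)²/n = 204 − 162 = 42
Sxy = Σxy − (Σx)(Σy)/n = -522.5 − (-383.4) = -139.1
Syy = Σy² − (Σy)²/n = 1483.72 − 907.38 = 576.34
R² = Sxy²/(Sxx·Syy) = (-139.1)²/(42·576.34) = 0.799330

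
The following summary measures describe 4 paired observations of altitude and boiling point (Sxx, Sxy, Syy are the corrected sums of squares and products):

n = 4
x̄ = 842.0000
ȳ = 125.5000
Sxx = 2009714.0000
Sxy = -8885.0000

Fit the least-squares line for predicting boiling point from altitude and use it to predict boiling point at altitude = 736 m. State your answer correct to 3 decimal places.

125.969

b = Sxy/Sxx = -8885/2009714 = -0.004421
a = ȳ − b·x̄ = 125.5 − (-0.004421)·842 = 129.222505
ŷ(736) = a + b·736 = 129.222505 + (-0.004421)·736 = 125.968629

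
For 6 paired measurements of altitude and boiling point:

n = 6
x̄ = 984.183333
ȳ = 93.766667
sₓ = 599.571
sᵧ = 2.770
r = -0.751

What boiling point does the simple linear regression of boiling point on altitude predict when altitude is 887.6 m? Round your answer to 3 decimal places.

b = r · sᵧ/sₓ = -0.751 · 2.77/599.571 = -0.003470
a = ȳ − b·x̄ = 93.766667 − (-0.003470)·984.183333 = 97.181387
ŷ(887.6) = a + b·887.6 = 97.181387 + (-0.003470)·887.6 = 94.101772

94.102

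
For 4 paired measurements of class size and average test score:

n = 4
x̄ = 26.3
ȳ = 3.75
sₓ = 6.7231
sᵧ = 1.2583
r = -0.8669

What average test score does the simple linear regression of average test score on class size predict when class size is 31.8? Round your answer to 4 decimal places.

2.8576

b = r · sᵧ/sₓ = -0.8669 · 1.2583/6.7231 = -0.162250
a = ȳ − b·x̄ = 3.75 − (-0.162250)·26.3 = 8.017164
ŷ(31.8) = a + b·31.8 = 8.017164 + (-0.162250)·31.8 = 2.857627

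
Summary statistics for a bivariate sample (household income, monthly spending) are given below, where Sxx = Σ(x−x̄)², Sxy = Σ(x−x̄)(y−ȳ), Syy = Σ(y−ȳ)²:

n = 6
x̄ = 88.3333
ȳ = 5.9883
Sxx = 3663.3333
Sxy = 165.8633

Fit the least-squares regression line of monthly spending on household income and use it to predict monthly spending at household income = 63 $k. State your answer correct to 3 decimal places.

b = Sxy/Sxx = 165.8633/3663.3333 = 0.045277
a = ȳ − b·x̄ = 5.9883 − 0.045277·88.3333 = 1.988868
ŷ(63) = a + b·63 = 1.988868 + 0.045277·63 = 4.841294

4.841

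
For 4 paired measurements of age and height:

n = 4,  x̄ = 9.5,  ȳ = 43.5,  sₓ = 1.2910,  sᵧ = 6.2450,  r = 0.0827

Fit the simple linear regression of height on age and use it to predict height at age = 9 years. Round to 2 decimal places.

b = r · sᵧ/sₓ = 0.0827 · 6.245/1.291 = 0.400048
a = ȳ − b·x̄ = 43.5 − 0.400048·9.5 = 39.699547
ŷ(9) = a + b·9 = 39.699547 + 0.400048·9 = 43.299976

43.30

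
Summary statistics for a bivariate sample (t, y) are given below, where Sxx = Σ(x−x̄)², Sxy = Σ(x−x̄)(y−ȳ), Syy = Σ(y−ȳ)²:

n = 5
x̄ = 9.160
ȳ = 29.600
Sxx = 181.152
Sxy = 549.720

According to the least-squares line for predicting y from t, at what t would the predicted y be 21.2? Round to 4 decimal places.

b = Sxy/Sxx = 549.72/181.152 = 3.034579
a = ȳ − b·x̄ = 29.6 − 3.034579·9.16 = 1.803259
Set a + b·x = 21.2: x = (21.2 − 1.803259) / 3.034579 = 6.391906

6.3919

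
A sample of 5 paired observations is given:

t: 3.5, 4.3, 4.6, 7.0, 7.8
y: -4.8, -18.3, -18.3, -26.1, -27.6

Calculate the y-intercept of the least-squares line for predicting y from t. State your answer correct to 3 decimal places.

n = 5, Σx = 27.2, Σy = -95.1, Σxy = -577.65, Σx² = 161.74
Sxx = Σx² − (Σx)²/n = 161.74 − 147.968 = 13.772
Sxy = Σxy − (Σx)(Σy)/n = -577.65 − (-517.344) = -60.306
b = Sxy/Sxx = -60.306/13.772 = -4.378885
a = ȳ − b·x̄ = -19.02 − (-4.378885)·5.44 = 4.801133

4.801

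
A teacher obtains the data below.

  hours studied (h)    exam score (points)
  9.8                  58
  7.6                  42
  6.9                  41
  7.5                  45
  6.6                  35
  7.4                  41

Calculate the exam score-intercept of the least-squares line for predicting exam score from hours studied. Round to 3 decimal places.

n = 6, Σx = 45.8, Σy = 262, Σxy = 2042.4, Σx² = 355.98
Sxx = Σx² − (Σx)²/n = 355.98 − 349.606667 = 6.373333
Sxy = Σxy − (Σx)(Σy)/n = 2042.4 − 1999.933333 = 42.466667
b = Sxy/Sxx = 42.466667/6.373333 = 6.663180
a = ȳ − b·x̄ = 43.666667 − 6.663180·7.633333 = -7.195607

-7.196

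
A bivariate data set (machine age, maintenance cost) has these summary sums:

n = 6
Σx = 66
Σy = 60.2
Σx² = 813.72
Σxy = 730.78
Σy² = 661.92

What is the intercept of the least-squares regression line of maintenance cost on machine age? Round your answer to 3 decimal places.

Sxx = Σx² − (Σx)²/n = 813.72 − 726 = 87.72
Sxy = Σxy − (Σx)(Σy)/n = 730.78 − 662.2 = 68.58
b = Sxy/Sxx = 68.58/87.72 = 0.781806
a = ȳ − b·x̄ = 10.033333 − 0.781806·11 = 1.433470

1.433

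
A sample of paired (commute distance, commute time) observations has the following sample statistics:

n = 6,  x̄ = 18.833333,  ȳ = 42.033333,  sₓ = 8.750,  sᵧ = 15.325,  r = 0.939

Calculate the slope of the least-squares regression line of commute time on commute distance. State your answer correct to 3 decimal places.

b = r · sᵧ/sₓ = 0.939 · 15.325/8.75 = 1.644591

1.645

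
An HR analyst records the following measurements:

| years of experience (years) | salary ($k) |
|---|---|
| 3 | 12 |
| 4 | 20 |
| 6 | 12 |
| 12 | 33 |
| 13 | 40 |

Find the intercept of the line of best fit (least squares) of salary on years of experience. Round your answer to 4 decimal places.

4.2394

n = 5, Σx = 38, Σy = 117, Σxy = 1104, Σx² = 374
Sxx = Σx² − (Σx)²/n = 374 − 288.8 = 85.2
Sxy = Σxy − (Σx)(Σy)/n = 1104 − 889.2 = 214.8
b = Sxy/Sxx = 214.8/85.2 = 2.521127
a = ȳ − b·x̄ = 23.4 − 2.521127·7.6 = 4.239437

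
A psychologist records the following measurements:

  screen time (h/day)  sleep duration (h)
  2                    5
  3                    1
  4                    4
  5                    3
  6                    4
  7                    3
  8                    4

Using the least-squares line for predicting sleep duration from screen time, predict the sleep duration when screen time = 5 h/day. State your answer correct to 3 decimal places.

3.429

n = 7, Σx = 35, Σy = 24, Σxy = 121, Σx² = 203
Sxx = Σx² − (Σx)²/n = 203 − 175 = 28
Sxy = Σxy − (Σx)(Σy)/n = 121 − 120 = 1
b = Sxy/Sxx = 1/28 = 0.035714
a = ȳ − b·x̄ = 3.428571 − 0.035714·5 = 3.25
ŷ(5) = a + b·5 = 3.25 + 0.035714·5 = 3.428571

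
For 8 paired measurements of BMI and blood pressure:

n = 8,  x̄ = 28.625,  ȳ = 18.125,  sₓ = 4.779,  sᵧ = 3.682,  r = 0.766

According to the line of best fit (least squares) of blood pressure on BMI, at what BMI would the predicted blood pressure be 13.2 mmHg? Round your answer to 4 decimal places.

b = r · sᵧ/sₓ = 0.766 · 3.682/4.779 = 0.590168
a = ȳ − b·x̄ = 18.125 − 0.590168·28.625 = 1.231446
Set a + b·x = 13.2: x = (13.2 − 1.231446) / 0.590168 = 20.279916

20.2799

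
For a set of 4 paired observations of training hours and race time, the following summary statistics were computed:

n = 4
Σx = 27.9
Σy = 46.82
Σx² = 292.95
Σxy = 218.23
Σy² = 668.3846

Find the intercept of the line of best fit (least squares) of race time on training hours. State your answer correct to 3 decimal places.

Sxx = Σx² − (Σx)²/n = 292.95 − 194.6025 = 98.3475
Sxy = Σxy − (Σx)(Σy)/n = 218.23 − 326.5695 = -108.3395
b = Sxy/Sxx = -108.3395/98.3475 = -1.101599
a = ȳ − b·x̄ = 11.705 − (-1.101599)·6.975 = 19.388652

19.389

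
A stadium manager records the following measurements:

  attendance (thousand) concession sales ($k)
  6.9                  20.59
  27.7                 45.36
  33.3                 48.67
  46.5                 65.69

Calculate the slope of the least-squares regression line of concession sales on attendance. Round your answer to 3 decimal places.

n = 4, Σx = 114.4, Σy = 180.31, Σxy = 6073.839, Σx² = 4086.04
Sxx = Σx² − (Σx)²/n = 4086.04 − 3271.84 = 814.2
Sxy = Σxy − (Σx)(Σy)/n = 6073.839 − 5156.866 = 916.973
b = Sxy/Sxx = 916.973/814.2 = 1.126226

1.126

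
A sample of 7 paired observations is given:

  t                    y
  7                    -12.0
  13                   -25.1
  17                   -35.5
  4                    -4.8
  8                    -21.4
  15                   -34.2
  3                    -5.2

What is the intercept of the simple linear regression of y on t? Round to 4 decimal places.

2.0949

n = 7, Σx = 67, Σy = -138.2, Σxy = -1732.8, Σx² = 821
Sxx = Σx² − (Σx)²/n = 821 − 641.285714 = 179.714286
Sxy = Σxy − (Σx)(Σy)/n = -1732.8 − (-1322.771429) = -410.028571
b = Sxy/Sxx = -410.028571/179.714286 = -2.281558
a = ȳ − b·x̄ = -19.742857 − (-2.281558)·9.571429 = 2.094913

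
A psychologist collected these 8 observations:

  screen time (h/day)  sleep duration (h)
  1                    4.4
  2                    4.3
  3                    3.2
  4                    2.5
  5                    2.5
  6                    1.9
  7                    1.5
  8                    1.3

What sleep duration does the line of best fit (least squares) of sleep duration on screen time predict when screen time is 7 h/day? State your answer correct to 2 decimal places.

n = 8, Σx = 36, Σy = 21.6, Σxy = 77.4, Σx² = 204
Sxx = Σx² − (Σx)²/n = 204 − 162 = 42
Sxy = Σxy − (Σx)(Σy)/n = 77.4 − 97.2 = -19.8
b = Sxy/Sxx = -19.8/42 = -0.471429
a = ȳ − b·x̄ = 2.7 − (-0.471429)·4.5 = 4.821429
ŷ(7) = a + b·7 = 4.821429 + (-0.471429)·7 = 1.521429

1.52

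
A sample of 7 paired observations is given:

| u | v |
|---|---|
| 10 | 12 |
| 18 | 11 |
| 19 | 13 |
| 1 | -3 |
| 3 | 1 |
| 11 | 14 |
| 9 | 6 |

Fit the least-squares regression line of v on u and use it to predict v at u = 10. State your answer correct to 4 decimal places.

n = 7, Σx = 71, Σy = 54, Σxy = 773, Σx² = 997
Sxx = Σx² − (Σx)²/n = 997 − 720.142857 = 276.857143
Sxy = Σxy − (Σx)(Σy)/n = 773 − 547.714286 = 225.285714
b = Sxy/Sxx = 225.285714/276.857143 = 0.813725
a = ȳ − b·x̄ = 7.714286 − 0.813725·10.142857 = -0.539216
ŷ(10) = a + b·10 = -0.539216 + 0.813725·10 = 7.598039

7.5980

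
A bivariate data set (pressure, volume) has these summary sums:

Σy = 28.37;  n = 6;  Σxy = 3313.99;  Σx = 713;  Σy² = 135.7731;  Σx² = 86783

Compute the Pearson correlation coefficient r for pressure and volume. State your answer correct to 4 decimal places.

Sxx = Σx² − (Σx)²/n = 86783 − 84728.166667 = 2054.833333
Sxy = Σxy − (Σx)(Σy)/n = 3313.99 − 3371.301667 = -57.311667
Syy = Σy² − (Σy)²/n = 135.7731 − 134.142817 = 1.630283
r = Sxy/√(Sxx·Syy) = -57.311667/√(3349.960536) = -57.311667/57.878844 = -0.990201

-0.9902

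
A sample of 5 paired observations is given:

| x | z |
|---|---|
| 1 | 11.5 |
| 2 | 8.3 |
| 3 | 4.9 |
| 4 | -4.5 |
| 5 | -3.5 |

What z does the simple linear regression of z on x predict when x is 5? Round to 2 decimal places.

-5.22

n = 5, Σx = 15, Σy = 16.7, Σxy = 7.3, Σx² = 55
Sxx = Σx² − (Σx)²/n = 55 − 45 = 10
Sxy = Σxy − (Σx)(Σy)/n = 7.3 − 50.1 = -42.8
b = Sxy/Sxx = -42.8/10 = -4.28
a = ȳ − b·x̄ = 3.34 − (-4.28)·3 = 16.18
ŷ(5) = a + b·5 = 16.18 + (-4.28)·5 = -5.22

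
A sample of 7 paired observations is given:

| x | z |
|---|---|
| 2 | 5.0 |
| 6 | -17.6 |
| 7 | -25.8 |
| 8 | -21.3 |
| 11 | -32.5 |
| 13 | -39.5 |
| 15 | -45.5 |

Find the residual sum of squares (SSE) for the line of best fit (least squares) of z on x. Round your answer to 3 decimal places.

95.052

n = 7, Σx = 62, Σy = -177.2, Σxy = -2000.1, Σx² = 668, Σy² = 6140.84
Sxx = Σx² − (Σx)²/n = 668 − 549.142857 = 118.857143
Sxy = Σxy − (Σx)(Σy)/n = -2000.1 − (-1569.485714) = -430.614286
Syy = Σy² − (Σy)²/n = 6140.84 − 4485.691429 = 1655.148571
b = Sxy/Sxx = -430.614286/118.857143 = -3.622957
SSE = Syy − b·Sxy = 1655.148571 − (-3.622957)·(-430.614286) = 95.051647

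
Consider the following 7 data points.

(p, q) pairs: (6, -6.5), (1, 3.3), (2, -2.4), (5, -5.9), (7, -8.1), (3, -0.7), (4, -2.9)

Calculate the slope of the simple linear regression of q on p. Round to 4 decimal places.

-1.7000

n = 7, Σx = 28, Σy = -23.2, Σxy = -140.4, Σx² = 140
Sxx = Σx² − (Σx)²/n = 140 − 112 = 28
Sxy = Σxy − (Σx)(Σy)/n = -140.4 − (-92.8) = -47.6
b = Sxy/Sxx = -47.6/28 = -1.7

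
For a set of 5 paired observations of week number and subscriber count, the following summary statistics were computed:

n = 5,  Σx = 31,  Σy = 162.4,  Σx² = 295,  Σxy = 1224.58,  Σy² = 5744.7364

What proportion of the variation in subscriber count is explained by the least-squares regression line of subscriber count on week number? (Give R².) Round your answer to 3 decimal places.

0.981

Sxx = Σx² − (Σx)²/n = 295 − 192.2 = 102.8
Sxy = Σxy − (Σx)(Σy)/n = 1224.58 − 1006.88 = 217.7
Syy = Σy² − (Σy)²/n = 5744.7364 − 5274.752 = 469.9844
R² = Sxy²/(Sxx·Syy) = (217.7)²/(102.8·469.9844) = 0.980935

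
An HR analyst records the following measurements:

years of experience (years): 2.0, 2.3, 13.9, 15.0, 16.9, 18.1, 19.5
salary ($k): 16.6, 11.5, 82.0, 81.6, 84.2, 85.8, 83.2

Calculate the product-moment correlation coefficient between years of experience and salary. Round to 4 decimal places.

n = 7, Σx = 87.7, Σy = 444.9, Σxy = 7021.81, Σx² = 1420.97, Σy² = 35163.89
Sxx = Σx² − (Σx)²/n = 1420.97 − 1098.755714 = 322.214286
Sxy = Σxy − (Σx)(Σy)/n = 7021.81 − 5573.961429 = 1447.848571
Syy = Σy² − (Σy)²/n = 35163.89 − 28276.572857 = 6887.317143
r = Sxy/√(Sxx·Syy) = 1447.848571/√(2219191.973673) = 1447.848571/1489.695262 = 0.971909

0.9719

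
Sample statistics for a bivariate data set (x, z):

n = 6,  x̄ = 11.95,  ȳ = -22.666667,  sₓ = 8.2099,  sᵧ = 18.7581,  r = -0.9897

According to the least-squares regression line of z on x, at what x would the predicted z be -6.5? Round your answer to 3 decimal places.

b = r · sᵧ/sₓ = -0.9897 · 18.7581/8.2099 = -2.261281
a = ȳ − b·x̄ = -22.666667 − (-2.261281)·11.95 = 4.355642
Set a + b·x = -6.5: x = (-6.5 − 4.355642) / (-2.261281) = 4.800660

4.801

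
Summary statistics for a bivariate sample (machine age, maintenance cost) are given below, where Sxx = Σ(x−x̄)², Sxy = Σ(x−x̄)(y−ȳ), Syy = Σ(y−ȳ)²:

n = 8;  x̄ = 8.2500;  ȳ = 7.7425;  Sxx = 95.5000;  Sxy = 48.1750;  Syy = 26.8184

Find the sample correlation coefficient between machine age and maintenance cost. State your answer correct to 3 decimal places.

r = Sxy/√(Sxx·Syy) = 48.175/√(2561.1572) = 48.175/50.607877 = 0.951927

0.952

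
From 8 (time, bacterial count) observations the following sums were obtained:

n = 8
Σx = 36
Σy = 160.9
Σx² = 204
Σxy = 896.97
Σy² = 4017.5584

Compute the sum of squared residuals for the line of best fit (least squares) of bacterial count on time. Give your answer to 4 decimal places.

Sxx = Σx² − (Σx)²/n = 204 − 162 = 42
Sxy = Σxy − (Σx)(Σy)/n = 896.97 − 724.05 = 172.92
Syy = Σy² − (Σy)²/n = 4017.5584 − 3236.10125 = 781.45715
b = Sxy/Sxx = 172.92/42 = 4.117143
SSE = Syy − b·Sxy = 781.45715 − 4.117143·172.92 = 69.520807

69.5208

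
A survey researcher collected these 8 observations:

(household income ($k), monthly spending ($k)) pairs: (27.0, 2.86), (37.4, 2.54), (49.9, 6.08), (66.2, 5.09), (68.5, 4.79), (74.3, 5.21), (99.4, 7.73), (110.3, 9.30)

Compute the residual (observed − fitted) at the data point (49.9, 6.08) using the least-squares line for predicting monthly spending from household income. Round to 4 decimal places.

1.8435

n = 8, Σx = 533, Σy = 43.6, Σxy = 3321.936, Σx² = 41259.4
Sxx = Σx² − (Σx)²/n = 41259.4 − 35511.125 = 5748.275
Sxy = Σxy − (Σx)(Σy)/n = 3321.936 − 2904.85 = 417.086
b = Sxy/Sxx = 417.086/5748.275 = 0.072558
a = ȳ − b·x̄ = 5.45 − 0.072558·66.625 = 0.615792
ŷ(49.9) = 0.615792 + 0.072558·49.9 = 4.236460
residual = y − ŷ = 6.08 − 4.236460 = 1.843540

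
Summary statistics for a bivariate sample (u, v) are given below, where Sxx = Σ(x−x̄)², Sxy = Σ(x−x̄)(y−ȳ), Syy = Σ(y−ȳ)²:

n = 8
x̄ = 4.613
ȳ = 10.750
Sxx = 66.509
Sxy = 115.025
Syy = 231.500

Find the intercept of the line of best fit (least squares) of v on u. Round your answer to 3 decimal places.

2.772

b = Sxy/Sxx = 115.025/66.509 = 1.729465
a = ȳ − b·x̄ = 10.75 − 1.729465·4.613 = 2.771977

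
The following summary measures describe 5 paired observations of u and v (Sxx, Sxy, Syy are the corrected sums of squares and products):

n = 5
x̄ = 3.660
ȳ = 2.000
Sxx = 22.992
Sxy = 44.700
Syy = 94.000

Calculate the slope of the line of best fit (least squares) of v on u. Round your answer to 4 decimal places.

b = Sxy/Sxx = 44.7/22.992 = 1.944154

1.9442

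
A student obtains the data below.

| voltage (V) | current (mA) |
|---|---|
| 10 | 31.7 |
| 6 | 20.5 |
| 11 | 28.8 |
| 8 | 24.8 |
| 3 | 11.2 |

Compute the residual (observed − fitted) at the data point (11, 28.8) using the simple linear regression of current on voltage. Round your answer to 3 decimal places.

n = 5, Σx = 38, Σy = 117, Σxy = 988.8, Σx² = 330
Sxx = Σx² − (Σx)²/n = 330 − 288.8 = 41.2
Sxy = Σxy − (Σx)(Σy)/n = 988.8 − 889.2 = 99.6
b = Sxy/Sxx = 99.6/41.2 = 2.417476
a = ȳ − b·x̄ = 23.4 − 2.417476·7.6 = 5.027184
ŷ(11) = 5.027184 + 2.417476·11 = 31.619417
residual = y − ŷ = 28.8 − 31.619417 = -2.819417

-2.819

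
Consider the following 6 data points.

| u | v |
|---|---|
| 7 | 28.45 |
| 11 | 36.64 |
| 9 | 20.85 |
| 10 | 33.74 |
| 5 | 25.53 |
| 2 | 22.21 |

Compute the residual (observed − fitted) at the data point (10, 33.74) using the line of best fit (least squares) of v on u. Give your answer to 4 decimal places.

2.5081

n = 6, Σx = 44, Σy = 167.42, Σxy = 1299.31, Σx² = 380
Sxx = Σx² − (Σx)²/n = 380 − 322.666667 = 57.333333
Sxy = Σxy − (Σx)(Σy)/n = 1299.31 − 1227.746667 = 71.563333
b = Sxy/Sxx = 71.563333/57.333333 = 1.248198
a = ȳ − b·x̄ = 27.903333 − 1.248198·7.333333 = 18.749884
ŷ(10) = 18.749884 + 1.248198·10 = 31.231860
residual = y − ŷ = 33.74 − 31.231860 = 2.508140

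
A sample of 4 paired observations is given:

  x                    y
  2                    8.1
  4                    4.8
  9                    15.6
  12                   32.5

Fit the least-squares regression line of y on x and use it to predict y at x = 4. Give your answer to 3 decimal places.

8.499

n = 4, Σx = 27, Σy = 61, Σxy = 565.8, Σx² = 245
Sxx = Σx² − (Σx)²/n = 245 − 182.25 = 62.75
Sxy = Σxy − (Σx)(Σy)/n = 565.8 − 411.75 = 154.05
b = Sxy/Sxx = 154.05/62.75 = 2.454980
a = ȳ − b·x̄ = 15.25 − 2.454980·6.75 = -1.321116
ŷ(4) = a + b·4 = -1.321116 + 2.454980·4 = 8.498805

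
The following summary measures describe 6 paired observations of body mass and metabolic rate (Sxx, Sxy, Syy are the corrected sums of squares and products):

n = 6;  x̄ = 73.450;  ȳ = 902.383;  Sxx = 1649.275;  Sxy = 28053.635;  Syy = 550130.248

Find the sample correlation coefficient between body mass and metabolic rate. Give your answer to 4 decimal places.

0.9313

r = Sxy/√(Sxx·Syy) = 28053.635/√(907316064.7702) = 28053.635/30121.687615 = 0.931343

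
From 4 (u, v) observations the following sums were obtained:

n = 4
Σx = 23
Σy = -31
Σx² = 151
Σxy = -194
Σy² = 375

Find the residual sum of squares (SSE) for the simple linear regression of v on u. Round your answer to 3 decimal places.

Sxx = Σx² − (Σx)²/n = 151 − 132.25 = 18.75
Sxy = Σxy − (Σx)(Σy)/n = -194 − (-178.25) = -15.75
Syy = Σy² − (Σy)²/n = 375 − 240.25 = 134.75
b = Sxy/Sxx = -15.75/18.75 = -0.84
SSE = Syy − b·Sxy = 134.75 − (-0.84)·(-15.75) = 121.52

121.520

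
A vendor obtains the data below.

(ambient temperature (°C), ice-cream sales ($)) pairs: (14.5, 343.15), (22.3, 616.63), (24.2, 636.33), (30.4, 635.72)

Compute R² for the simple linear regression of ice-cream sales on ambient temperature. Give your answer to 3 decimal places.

0.757

n = 4, Σx = 91.4, Σy = 2231.83, Σxy = 53451.598, Σx² = 2217.34, Σy² = 1307040.2667
Sxx = Σx² − (Σx)²/n = 2217.34 − 2088.49 = 128.85
Sxy = Σxy − (Σx)(Σy)/n = 53451.598 − 50997.3155 = 2454.2825
Syy = Σy² − (Σy)²/n = 1307040.2667 − 1245266.287225 = 61773.979475
R² = Sxy²/(Sxx·Syy) = (2454.2825)²/(128.85·61773.979475) = 0.756762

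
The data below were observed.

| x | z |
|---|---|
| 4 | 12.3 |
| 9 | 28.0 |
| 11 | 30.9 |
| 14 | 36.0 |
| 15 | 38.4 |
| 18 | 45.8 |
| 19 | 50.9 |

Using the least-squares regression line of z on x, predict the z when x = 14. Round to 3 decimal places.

37.336

n = 7, Σx = 90, Σy = 242.3, Σxy = 3512.6, Σx² = 1324
Sxx = Σx² − (Σx)²/n = 1324 − 1157.142857 = 166.857143
Sxy = Σxy − (Σx)(Σy)/n = 3512.6 − 3115.285714 = 397.314286
b = Sxy/Sxx = 397.314286/166.857143 = 2.381164
a = ȳ − b·x̄ = 34.614286 − 2.381164·12.857143 = 3.999315
ŷ(14) = a + b·14 = 3.999315 + 2.381164·14 = 37.335616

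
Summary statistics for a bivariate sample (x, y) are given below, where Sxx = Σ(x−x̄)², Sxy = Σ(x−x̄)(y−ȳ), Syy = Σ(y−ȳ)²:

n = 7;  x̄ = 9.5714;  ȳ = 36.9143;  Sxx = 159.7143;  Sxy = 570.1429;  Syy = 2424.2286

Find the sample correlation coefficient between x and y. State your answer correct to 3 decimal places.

r = Sxy/√(Sxx·Syy) = 570.1429/√(387183.973889) = 570.1429/622.241090 = 0.916273

0.916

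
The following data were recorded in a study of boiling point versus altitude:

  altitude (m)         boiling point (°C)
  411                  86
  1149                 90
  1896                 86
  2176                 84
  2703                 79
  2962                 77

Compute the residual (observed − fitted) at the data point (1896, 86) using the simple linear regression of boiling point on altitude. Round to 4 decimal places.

n = 6, Σx = 11297, Σy = 502, Σxy = 926207, Σx² = 25898567
Sxx = Σx² − (Σx)²/n = 25898567 − 21270368.166667 = 4628198.833333
Sxy = Σxy − (Σx)(Σy)/n = 926207 − 945182.333333 = -18975.333333
b = Sxy/Sxx = -18975.333333/4628198.833333 = -0.004100
a = ȳ − b·x̄ = 83.666667 − (-0.004100)·1882.833333 = 91.386169
ŷ(1896) = 91.386169 + (-0.004100)·1896 = 83.612684
residual = y − ŷ = 86 − 83.612684 = 2.387316

2.3873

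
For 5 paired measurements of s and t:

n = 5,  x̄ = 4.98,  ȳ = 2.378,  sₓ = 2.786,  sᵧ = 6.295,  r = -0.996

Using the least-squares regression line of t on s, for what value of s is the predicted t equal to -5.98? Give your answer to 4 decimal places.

b = r · sᵧ/sₓ = -0.996 · 6.295/2.786 = -2.250474
a = ȳ − b·x̄ = 2.378 − (-2.250474)·4.98 = 13.585360
Set a + b·x = -5.98: x = (-5.98 − 13.585360) / (-2.250474) = 8.693885

8.6939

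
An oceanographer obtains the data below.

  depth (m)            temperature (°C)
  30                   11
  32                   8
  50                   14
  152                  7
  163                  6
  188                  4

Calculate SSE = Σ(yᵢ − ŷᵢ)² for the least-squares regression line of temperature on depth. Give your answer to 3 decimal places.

23.974

n = 6, Σx = 615, Σy = 50, Σxy = 4080, Σx² = 89441, Σy² = 482
Sxx = Σx² − (Σx)²/n = 89441 − 63037.5 = 26403.5
Sxy = Σxy − (Σx)(Σy)/n = 4080 − 5125 = -1045
Syy = Σy² − (Σy)²/n = 482 − 416.666667 = 65.333333
b = Sxy/Sxx = -1045/26403.5 = -0.039578
SSE = Syy − b·Sxy = 65.333333 − (-0.039578)·(-1045) = 23.974233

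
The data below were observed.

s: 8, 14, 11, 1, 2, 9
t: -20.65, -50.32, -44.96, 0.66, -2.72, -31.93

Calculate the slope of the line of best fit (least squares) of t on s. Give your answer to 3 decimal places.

n = 6, Σx = 45, Σy = -149.92, Σxy = -1656.39, Σx² = 467
Sxx = Σx² − (Σx)²/n = 467 − 337.5 = 129.5
Sxy = Σxy − (Σx)(Σy)/n = -1656.39 − (-1124.4) = -531.99
b = Sxy/Sxx = -531.99/129.5 = -4.108031

-4.108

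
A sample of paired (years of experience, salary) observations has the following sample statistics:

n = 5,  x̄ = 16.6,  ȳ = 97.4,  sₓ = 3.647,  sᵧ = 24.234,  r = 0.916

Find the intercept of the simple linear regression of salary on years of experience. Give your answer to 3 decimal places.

b = r · sᵧ/sₓ = 0.916 · 24.234/3.647 = 6.086741
a = ȳ − b·x̄ = 97.4 − 6.086741·16.6 = -3.639899

-3.640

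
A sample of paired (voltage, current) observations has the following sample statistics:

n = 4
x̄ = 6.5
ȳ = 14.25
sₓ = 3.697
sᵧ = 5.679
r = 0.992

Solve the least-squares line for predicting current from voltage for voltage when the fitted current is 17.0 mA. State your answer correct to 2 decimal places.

b = r · sᵧ/sₓ = 0.992 · 5.679/3.697 = 1.523821
a = ȳ − b·x̄ = 14.25 − 1.523821·6.5 = 4.345160
Set a + b·x = 17.0: x = (17.0 − 4.345160) / 1.523821 = 8.304673

8.30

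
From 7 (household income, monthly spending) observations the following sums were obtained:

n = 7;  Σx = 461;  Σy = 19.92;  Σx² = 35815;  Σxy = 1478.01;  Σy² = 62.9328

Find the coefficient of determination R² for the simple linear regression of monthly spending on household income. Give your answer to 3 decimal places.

Sxx = Σx² − (Σx)²/n = 35815 − 30360.142857 = 5454.857143
Sxy = Σxy − (Σx)(Σy)/n = 1478.01 − 1311.874286 = 166.135714
Syy = Σy² − (Σy)²/n = 62.9328 − 56.686629 = 6.246171
R² = Sxy²/(Sxx·Syy) = (166.135714)²/(5454.857143·6.246171) = 0.810082

0.810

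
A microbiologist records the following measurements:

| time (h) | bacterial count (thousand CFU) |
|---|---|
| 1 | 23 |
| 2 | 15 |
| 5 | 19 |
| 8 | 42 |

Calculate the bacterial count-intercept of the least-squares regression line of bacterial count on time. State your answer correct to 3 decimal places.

n = 4, Σx = 16, Σy = 99, Σxy = 484, Σx² = 94
Sxx = Σx² − (Σx)²/n = 94 − 64 = 30
Sxy = Σxy − (Σx)(Σy)/n = 484 − 396 = 88
b = Sxy/Sxx = 88/30 = 2.933333
a = ȳ − b·x̄ = 24.75 − 2.933333·4 = 13.016667

13.017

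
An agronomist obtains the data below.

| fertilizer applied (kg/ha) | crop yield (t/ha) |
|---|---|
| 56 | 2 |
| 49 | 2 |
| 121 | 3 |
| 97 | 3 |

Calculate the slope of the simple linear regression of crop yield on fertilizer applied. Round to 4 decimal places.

n = 4, Σx = 323, Σy = 10, Σxy = 864, Σx² = 29587
Sxx = Σx² − (Σx)²/n = 29587 − 26082.25 = 3504.75
Sxy = Σxy − (Σx)(Σy)/n = 864 − 807.5 = 56.5
b = Sxy/Sxx = 56.5/3504.75 = 0.016121

0.0161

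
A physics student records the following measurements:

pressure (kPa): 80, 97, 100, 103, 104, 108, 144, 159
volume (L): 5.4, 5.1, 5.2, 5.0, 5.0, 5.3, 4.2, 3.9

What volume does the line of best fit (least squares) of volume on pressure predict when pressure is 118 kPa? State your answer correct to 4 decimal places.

n = 8, Σx = 895, Σy = 39.1, Σxy = 4279, Σx² = 104915
Sxx = Σx² − (Σx)²/n = 104915 − 100128.125 = 4786.875
Sxy = Σxy − (Σx)(Σy)/n = 4279 − 4374.3125 = -95.3125
b = Sxy/Sxx = -95.3125/4786.875 = -0.019911
a = ȳ − b·x̄ = 4.8875 − (-0.019911)·111.875 = 7.115067
ŷ(118) = a + b·118 = 7.115067 + (-0.019911)·118 = 4.765544

4.7655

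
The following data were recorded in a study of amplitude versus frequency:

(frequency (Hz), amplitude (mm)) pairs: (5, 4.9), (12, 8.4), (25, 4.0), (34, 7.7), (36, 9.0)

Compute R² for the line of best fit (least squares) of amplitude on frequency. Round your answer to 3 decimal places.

0.169

n = 5, Σx = 112, Σy = 34, Σxy = 811.1, Σx² = 3246, Σy² = 250.86
Sxx = Σx² − (Σx)²/n = 3246 − 2508.8 = 737.2
Sxy = Σxy − (Σx)(Σy)/n = 811.1 − 761.6 = 49.5
Syy = Σy² − (Σy)²/n = 250.86 − 231.2 = 19.66
R² = Sxy²/(Sxx·Syy) = (49.5)²/(737.2·19.66) = 0.169060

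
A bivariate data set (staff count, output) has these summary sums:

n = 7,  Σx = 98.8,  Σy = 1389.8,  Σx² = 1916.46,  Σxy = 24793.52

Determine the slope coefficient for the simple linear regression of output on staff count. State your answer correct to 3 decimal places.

9.919

Sxx = Σx² − (Σx)²/n = 1916.46 − 1394.491429 = 521.968571
Sxy = Σxy − (Σx)(Σy)/n = 24793.52 − 19616.034286 = 5177.485714
b = Sxy/Sxx = 5177.485714/521.968571 = 9.919152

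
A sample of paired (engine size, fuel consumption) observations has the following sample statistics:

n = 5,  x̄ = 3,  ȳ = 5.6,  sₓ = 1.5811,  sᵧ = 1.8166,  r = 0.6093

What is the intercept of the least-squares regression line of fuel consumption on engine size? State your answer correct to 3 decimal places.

3.500

b = r · sᵧ/sₓ = 0.6093 · 1.8166/1.5811 = 0.700053
a = ȳ − b·x̄ = 5.6 − 0.700053·3 = 3.499840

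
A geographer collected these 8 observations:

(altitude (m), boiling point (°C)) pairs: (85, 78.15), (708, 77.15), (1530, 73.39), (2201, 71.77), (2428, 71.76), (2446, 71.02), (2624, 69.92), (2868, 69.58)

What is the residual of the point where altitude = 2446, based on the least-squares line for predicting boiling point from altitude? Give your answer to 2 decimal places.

0.03

n = 8, Σx = 14890, Σy = 582.74, Σxy = 1062491.14, Σx² = 34682690
Sxx = Σx² − (Σx)²/n = 34682690 − 27714012.5 = 6968677.5
Sxy = Σxy − (Σx)(Σy)/n = 1062491.14 − 1084624.825 = -22133.685
b = Sxy/Sxx = -22133.685/6968677.5 = -0.003176
a = ȳ − b·x̄ = 72.8425 − (-0.003176)·1861.25 = 78.754141
ŷ(2446) = 78.754141 + (-0.003176)·2446 = 70.985236
residual = y − ŷ = 71.02 − 70.985236 = 0.034764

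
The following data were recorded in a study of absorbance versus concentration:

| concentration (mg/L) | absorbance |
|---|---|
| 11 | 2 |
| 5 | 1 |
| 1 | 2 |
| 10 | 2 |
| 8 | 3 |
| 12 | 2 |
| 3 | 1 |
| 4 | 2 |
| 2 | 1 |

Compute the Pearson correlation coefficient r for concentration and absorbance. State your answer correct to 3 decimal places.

n = 9, Σx = 56, Σy = 16, Σxy = 110, Σx² = 484, Σy² = 32
Sxx = Σx² − (Σx)²/n = 484 − 348.444444 = 135.555556
Sxy = Σxy − (Σx)(Σy)/n = 110 − 99.555556 = 10.444444
Syy = Σy² − (Σy)²/n = 32 − 28.444444 = 3.555556
r = Sxy/√(Sxx·Syy) = 10.444444/√(481.975309) = 10.444444/21.953936 = 0.475744

0.476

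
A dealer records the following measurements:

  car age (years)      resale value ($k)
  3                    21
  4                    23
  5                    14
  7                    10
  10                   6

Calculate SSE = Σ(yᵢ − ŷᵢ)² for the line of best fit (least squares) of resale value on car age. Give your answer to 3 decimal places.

n = 5, Σx = 29, Σy = 74, Σxy = 355, Σx² = 199, Σy² = 1302
Sxx = Σx² − (Σx)²/n = 199 − 168.2 = 30.8
Sxy = Σxy − (Σx)(Σy)/n = 355 − 429.2 = -74.2
Syy = Σy² − (Σy)²/n = 1302 − 1095.2 = 206.8
b = Sxy/Sxx = -74.2/30.8 = -2.409091
SSE = Syy − b·Sxy = 206.8 − (-2.409091)·(-74.2) = 28.045455

28.045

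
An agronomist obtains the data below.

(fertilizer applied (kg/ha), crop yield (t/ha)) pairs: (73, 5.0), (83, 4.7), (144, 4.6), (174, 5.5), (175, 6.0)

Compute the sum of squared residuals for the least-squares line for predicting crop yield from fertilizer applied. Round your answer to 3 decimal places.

0.777

n = 5, Σx = 649, Σy = 25.8, Σxy = 3424.5, Σx² = 93855, Σy² = 134.5
Sxx = Σx² − (Σx)²/n = 93855 − 84240.2 = 9614.8
Sxy = Σxy − (Σx)(Σy)/n = 3424.5 − 3348.84 = 75.66
Syy = Σy² − (Σy)²/n = 134.5 − 133.128 = 1.372
b = Sxy/Sxx = 75.66/9614.8 = 0.007869
SSE = Syy − b·Sxy = 1.372 − 0.007869·75.66 = 0.776622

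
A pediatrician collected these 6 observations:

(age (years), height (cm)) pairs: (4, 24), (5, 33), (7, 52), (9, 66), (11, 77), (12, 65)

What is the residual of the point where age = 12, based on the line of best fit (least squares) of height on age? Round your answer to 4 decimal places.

n = 6, Σx = 48, Σy = 317, Σxy = 2846, Σx² = 436
Sxx = Σx² − (Σx)²/n = 436 − 384 = 52
Sxy = Σxy − (Σx)(Σy)/n = 2846 − 2536 = 310
b = Sxy/Sxx = 310/52 = 5.961538
a = ȳ − b·x̄ = 52.833333 − 5.961538·8 = 5.141026
ŷ(12) = 5.141026 + 5.961538·12 = 76.679487
residual = y − ŷ = 65 − 76.679487 = -11.679487

-11.6795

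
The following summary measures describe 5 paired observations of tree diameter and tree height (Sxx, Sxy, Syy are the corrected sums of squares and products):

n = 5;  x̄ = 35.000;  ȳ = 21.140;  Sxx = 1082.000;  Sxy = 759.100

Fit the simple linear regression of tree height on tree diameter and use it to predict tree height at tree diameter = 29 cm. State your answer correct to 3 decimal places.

16.931

b = Sxy/Sxx = 759.1/1082 = 0.701571
a = ȳ − b·x̄ = 21.14 − 0.701571·35 = -3.414991
ŷ(29) = a + b·29 = -3.414991 + 0.701571·29 = 16.930573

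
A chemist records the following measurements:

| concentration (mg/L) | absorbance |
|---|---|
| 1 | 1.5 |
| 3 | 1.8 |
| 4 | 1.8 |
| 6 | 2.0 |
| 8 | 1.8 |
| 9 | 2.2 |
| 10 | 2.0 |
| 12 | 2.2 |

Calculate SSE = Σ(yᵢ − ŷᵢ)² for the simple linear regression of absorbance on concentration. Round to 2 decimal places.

0.10

n = 8, Σx = 53, Σy = 15.3, Σxy = 106.7, Σx² = 451, Σy² = 29.65
Sxx = Σx² − (Σx)²/n = 451 − 351.125 = 99.875
Sxy = Σxy − (Σx)(Σy)/n = 106.7 − 101.3625 = 5.3375
Syy = Σy² − (Σy)²/n = 29.65 − 29.26125 = 0.38875
b = Sxy/Sxx = 5.3375/99.875 = 0.053442
SSE = Syy − b·Sxy = 0.38875 − 0.053442·5.3375 = 0.103504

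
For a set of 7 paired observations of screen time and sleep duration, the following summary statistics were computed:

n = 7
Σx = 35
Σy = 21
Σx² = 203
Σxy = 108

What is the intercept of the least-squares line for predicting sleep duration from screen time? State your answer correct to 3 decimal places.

2.464

Sxx = Σx² − (Σx)²/n = 203 − 175 = 28
Sxy = Σxy − (Σx)(Σy)/n = 108 − 105 = 3
b = Sxy/Sxx = 3/28 = 0.107143
a = ȳ − b·x̄ = 3 − 0.107143·5 = 2.464286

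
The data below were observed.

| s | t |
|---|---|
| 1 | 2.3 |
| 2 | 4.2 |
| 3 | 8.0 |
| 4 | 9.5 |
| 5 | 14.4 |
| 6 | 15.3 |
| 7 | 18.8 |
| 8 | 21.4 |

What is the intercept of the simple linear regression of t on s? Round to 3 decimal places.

-0.771

n = 8, Σx = 36, Σy = 93.9, Σxy = 539.3, Σx² = 204
Sxx = Σx² − (Σx)²/n = 204 − 162 = 42
Sxy = Σxy − (Σx)(Σy)/n = 539.3 − 422.55 = 116.75
b = Sxy/Sxx = 116.75/42 = 2.779762
a = ȳ − b·x̄ = 11.7375 − 2.779762·4.5 = -0.771429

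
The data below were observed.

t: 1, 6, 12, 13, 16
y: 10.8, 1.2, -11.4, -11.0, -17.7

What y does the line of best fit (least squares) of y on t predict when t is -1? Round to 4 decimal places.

14.4733

n = 5, Σx = 48, Σy = -28.1, Σxy = -545, Σx² = 606
Sxx = Σx² − (Σx)²/n = 606 − 460.8 = 145.2
Sxy = Σxy − (Σx)(Σy)/n = -545 − (-269.76) = -275.24
b = Sxy/Sxx = -275.24/145.2 = -1.895592
a = ȳ − b·x̄ = -5.62 − (-1.895592)·9.6 = 12.577686
ŷ(-1) = a + b·-1 = 12.577686 + (-1.895592)·(-1) = 14.473278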